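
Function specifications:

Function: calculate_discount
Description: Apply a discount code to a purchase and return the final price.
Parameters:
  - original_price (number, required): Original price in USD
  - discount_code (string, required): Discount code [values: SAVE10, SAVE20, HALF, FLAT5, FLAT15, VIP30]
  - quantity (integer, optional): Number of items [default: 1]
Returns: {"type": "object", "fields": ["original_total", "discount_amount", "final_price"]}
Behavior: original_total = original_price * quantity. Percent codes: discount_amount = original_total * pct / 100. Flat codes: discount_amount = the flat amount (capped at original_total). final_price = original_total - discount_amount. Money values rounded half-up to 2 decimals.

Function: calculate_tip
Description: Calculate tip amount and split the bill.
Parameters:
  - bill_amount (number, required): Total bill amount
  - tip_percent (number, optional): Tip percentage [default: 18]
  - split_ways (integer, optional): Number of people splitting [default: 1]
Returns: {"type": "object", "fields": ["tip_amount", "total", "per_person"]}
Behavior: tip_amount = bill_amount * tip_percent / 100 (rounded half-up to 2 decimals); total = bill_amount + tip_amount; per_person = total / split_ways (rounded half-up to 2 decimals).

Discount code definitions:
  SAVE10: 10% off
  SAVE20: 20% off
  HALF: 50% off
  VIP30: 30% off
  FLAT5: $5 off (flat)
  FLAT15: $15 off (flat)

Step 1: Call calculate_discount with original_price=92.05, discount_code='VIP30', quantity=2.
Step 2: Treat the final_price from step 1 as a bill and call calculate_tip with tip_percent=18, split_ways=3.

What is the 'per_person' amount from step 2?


Step 1: calculate_discount(original_price=92.05, discount_code=VIP30, quantity=2)
  original_total = 92.05 * 2 = 184.10
  VIP30 = 30% off: discount_amount = 184.10 * 30/100 = 55.23 -> 55.23
  final_price = 184.10 - 55.23 = 128.87
  -> final_price = 128.87
Step 2: calculate_tip(bill_amount=128.87, tip_percent=18, split_ways=3)
  tip_amount = 128.87 * 18/100 = 23.1966 -> 23.20
  total = 128.87 + 23.20 = 152.07
  per_person = 152.07 / 3 = 50.69 -> 50.69
  -> per_person = 50.69
$50.69


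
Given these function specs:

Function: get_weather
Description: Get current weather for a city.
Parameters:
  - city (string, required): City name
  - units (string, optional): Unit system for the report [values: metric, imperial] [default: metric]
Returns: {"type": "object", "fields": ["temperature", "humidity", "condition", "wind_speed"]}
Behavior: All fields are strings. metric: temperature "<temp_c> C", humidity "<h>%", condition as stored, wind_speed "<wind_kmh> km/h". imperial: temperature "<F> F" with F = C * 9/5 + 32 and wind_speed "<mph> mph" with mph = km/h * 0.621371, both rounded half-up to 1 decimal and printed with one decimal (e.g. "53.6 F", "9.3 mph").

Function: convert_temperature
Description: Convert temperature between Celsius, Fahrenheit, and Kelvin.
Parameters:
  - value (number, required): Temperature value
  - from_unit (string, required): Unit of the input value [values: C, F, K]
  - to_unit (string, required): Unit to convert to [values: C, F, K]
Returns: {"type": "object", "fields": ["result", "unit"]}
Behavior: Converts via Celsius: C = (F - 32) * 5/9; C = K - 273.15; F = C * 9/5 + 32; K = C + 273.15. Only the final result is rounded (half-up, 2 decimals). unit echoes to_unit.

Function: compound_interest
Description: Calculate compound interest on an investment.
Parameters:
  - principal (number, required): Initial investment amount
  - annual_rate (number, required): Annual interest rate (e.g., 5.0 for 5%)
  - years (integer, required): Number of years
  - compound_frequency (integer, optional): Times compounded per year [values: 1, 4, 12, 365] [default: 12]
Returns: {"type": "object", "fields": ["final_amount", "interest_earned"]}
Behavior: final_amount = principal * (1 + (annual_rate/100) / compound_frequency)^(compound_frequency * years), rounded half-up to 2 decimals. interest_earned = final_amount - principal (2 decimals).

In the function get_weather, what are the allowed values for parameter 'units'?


The get_weather spec declares:
  - units (string, optional): Unit system for the report [values: metric, imperial] [default: metric]
Allowed values:
metric, imperial


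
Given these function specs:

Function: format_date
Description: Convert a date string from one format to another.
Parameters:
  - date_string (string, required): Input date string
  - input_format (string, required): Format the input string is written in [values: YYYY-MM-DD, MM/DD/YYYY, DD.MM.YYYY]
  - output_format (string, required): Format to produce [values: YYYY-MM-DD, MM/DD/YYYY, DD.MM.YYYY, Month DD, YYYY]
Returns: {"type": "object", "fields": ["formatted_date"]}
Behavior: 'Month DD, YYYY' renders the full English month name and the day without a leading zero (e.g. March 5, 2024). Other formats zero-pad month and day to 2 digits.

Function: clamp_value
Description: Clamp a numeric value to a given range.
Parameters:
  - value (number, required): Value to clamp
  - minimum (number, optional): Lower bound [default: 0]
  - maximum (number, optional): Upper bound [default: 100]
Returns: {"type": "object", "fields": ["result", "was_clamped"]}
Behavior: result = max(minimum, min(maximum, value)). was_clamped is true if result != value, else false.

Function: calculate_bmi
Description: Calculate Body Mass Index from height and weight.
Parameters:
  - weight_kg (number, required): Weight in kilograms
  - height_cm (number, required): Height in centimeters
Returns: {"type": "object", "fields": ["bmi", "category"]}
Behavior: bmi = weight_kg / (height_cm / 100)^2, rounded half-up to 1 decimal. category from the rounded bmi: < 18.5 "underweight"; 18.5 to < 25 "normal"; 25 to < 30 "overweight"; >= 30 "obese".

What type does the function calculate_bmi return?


The calculate_bmi spec declares Returns: {"type": "object", "fields": ["bmi", "category"]}
Type:
object


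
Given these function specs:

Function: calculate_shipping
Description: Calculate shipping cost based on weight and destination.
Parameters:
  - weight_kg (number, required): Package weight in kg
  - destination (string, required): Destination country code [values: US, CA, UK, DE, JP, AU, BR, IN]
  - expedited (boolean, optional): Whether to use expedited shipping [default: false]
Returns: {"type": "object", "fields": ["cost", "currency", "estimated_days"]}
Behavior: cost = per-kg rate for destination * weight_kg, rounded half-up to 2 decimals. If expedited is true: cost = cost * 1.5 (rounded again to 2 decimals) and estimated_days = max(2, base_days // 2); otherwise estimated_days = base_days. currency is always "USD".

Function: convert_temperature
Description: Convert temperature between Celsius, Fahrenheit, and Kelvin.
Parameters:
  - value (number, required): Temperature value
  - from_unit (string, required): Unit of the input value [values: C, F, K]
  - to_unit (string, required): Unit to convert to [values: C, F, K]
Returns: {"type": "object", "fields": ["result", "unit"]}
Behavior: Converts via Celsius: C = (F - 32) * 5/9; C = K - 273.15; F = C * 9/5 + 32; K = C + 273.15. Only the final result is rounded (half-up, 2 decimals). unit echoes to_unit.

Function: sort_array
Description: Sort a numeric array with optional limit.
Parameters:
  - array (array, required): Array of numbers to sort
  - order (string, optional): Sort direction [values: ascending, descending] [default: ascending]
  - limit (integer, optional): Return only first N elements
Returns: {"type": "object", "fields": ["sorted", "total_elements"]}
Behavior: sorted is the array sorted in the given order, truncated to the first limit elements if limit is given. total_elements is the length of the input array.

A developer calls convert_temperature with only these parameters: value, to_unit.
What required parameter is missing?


Required parameters: value, from_unit, to_unit
Provided: value, to_unit
Missing: from_unit
from_unit


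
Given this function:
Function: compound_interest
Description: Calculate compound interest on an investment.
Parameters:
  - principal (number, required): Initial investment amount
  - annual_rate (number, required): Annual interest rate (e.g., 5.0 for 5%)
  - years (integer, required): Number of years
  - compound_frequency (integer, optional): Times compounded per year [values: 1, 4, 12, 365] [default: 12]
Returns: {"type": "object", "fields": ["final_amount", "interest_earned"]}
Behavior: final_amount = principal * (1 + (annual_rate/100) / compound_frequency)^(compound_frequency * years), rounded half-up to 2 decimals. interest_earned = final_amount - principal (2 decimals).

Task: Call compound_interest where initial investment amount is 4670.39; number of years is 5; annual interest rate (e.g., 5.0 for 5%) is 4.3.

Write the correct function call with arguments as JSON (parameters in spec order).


Mapping each described value to its parameter name:
  'Initial investment amount' -> principal = 4670.39
  'Number of years' -> years = 5
  'Annual interest rate (e.g., 5.0 for 5%)' -> annual_rate = 4.3
compound_interest({"principal": 4670.39, "annual_rate": 4.3, "years": 5})


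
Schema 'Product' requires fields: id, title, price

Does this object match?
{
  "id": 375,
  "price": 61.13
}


Checking required fields...
Missing: title
Invalid - missing required field 'title'


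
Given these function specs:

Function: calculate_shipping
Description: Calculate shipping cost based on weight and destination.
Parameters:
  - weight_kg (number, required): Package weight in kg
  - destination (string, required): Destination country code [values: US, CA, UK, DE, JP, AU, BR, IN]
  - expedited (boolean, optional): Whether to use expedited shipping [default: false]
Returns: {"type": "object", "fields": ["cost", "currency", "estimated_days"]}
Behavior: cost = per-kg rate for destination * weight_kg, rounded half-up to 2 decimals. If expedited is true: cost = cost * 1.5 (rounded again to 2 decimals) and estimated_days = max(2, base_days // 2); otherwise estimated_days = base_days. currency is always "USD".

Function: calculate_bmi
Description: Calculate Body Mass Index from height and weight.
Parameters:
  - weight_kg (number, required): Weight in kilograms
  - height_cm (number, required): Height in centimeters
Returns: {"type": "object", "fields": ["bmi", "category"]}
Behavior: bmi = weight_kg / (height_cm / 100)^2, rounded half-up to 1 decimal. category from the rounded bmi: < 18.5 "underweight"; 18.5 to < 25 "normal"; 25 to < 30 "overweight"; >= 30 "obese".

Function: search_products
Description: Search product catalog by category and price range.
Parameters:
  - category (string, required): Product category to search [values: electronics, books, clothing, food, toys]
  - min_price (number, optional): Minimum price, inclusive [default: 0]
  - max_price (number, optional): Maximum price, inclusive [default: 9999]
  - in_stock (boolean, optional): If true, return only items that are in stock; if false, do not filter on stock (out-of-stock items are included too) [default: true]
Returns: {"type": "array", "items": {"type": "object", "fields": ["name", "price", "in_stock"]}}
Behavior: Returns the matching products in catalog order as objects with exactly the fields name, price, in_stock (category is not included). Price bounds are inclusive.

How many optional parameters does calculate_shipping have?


Parameters of calculate_shipping: weight_kg (required), destination (required), expedited (optional)
Optional count:
1


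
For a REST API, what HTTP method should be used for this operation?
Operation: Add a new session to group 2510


GET = read, POST = create, PUT = update/replace, DELETE = remove
This operation is a create.
POST


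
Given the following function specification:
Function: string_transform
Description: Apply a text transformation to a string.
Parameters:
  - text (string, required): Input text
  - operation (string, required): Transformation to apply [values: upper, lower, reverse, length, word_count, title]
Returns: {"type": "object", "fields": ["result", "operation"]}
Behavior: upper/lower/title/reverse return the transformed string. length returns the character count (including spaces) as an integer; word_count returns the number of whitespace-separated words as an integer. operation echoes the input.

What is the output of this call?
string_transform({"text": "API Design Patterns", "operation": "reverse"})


reverse('API Design Patterns') = 'snrettaP ngiseD IPA'
Output:
{"result": "snrettaP ngiseD IPA", "operation": "reverse"}


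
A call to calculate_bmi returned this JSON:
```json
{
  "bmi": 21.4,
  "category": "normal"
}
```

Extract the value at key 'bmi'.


21.4


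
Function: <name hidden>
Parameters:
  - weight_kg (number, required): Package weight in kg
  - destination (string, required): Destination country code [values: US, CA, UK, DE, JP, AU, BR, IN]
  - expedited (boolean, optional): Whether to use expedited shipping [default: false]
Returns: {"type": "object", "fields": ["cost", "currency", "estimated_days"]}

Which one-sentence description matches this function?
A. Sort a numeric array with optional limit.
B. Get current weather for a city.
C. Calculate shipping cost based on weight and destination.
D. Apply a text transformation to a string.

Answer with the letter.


Parameters weight_kg, destination, expedited and return ["cost", "currency", "estimated_days"] fit: Calculate shipping cost based on weight and destination.
C


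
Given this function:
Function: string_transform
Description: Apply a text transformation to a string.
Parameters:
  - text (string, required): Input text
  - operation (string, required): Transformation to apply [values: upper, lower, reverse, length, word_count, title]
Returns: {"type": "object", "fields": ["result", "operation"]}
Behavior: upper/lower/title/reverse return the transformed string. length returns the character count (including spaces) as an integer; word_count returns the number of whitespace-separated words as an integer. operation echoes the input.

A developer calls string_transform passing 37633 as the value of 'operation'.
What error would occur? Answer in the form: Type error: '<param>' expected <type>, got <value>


Spec: 'operation' is declared as string; 37633 is an integer.
Type error: 'operation' expected string, got 37633


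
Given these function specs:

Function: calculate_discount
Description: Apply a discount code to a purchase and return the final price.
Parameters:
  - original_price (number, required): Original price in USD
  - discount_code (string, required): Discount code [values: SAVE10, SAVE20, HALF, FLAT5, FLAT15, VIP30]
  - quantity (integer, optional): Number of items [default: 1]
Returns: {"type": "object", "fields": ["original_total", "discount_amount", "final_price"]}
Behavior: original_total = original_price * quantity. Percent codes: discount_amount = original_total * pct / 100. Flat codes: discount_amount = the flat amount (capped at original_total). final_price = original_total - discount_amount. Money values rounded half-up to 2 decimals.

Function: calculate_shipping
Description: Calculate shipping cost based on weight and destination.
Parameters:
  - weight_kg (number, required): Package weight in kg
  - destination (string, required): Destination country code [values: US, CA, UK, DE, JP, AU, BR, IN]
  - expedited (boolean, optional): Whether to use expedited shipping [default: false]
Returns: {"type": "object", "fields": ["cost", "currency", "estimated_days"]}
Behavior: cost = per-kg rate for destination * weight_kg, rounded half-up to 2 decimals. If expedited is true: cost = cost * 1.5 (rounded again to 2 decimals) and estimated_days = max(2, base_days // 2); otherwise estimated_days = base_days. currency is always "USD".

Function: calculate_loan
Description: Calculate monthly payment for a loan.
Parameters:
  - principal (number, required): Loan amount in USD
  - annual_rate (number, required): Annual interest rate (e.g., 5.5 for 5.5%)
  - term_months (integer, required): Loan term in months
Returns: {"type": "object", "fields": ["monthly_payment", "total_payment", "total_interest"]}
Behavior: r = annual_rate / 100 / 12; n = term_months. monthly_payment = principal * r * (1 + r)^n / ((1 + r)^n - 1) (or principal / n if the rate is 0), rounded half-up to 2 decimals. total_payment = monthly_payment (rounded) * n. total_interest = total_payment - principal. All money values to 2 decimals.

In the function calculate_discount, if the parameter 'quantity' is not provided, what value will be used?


The calculate_discount spec declares:
  - quantity (integer, optional): Number of items [default: 1]
Default:
1


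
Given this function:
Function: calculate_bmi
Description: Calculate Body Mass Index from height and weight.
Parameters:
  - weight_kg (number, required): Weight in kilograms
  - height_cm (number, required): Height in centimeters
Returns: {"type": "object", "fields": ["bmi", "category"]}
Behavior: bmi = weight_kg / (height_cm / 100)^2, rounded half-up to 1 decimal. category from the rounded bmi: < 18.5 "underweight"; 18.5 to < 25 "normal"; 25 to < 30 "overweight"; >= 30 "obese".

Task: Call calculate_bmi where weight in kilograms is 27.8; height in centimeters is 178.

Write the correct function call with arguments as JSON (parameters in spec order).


Mapping each described value to its parameter name:
  'Weight in kilograms' -> weight_kg = 27.8
  'Height in centimeters' -> height_cm = 178
calculate_bmi({"weight_kg": 27.8, "height_cm": 178})


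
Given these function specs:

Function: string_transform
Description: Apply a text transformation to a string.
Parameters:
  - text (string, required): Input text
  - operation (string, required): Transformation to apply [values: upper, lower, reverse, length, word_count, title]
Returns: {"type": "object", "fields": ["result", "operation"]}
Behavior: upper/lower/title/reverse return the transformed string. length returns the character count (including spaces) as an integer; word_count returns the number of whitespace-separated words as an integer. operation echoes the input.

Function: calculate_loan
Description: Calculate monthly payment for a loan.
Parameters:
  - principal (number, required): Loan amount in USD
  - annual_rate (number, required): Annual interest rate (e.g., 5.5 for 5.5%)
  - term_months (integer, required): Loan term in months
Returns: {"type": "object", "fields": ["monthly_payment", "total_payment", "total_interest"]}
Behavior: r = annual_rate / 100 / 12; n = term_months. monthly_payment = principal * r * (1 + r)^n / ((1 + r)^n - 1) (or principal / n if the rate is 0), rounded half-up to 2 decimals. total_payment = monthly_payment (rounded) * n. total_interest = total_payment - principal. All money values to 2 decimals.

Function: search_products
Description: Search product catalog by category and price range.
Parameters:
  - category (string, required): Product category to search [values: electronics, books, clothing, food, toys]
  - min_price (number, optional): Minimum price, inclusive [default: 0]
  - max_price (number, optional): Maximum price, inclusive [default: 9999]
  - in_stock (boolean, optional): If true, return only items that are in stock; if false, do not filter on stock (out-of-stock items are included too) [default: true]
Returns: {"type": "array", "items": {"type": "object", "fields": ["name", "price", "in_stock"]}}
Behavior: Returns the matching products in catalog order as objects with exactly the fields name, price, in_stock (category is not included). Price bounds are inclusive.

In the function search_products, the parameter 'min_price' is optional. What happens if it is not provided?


The search_products spec declares:
  - min_price (number, optional): Minimum price, inclusive [default: 0]
It defaults to 0


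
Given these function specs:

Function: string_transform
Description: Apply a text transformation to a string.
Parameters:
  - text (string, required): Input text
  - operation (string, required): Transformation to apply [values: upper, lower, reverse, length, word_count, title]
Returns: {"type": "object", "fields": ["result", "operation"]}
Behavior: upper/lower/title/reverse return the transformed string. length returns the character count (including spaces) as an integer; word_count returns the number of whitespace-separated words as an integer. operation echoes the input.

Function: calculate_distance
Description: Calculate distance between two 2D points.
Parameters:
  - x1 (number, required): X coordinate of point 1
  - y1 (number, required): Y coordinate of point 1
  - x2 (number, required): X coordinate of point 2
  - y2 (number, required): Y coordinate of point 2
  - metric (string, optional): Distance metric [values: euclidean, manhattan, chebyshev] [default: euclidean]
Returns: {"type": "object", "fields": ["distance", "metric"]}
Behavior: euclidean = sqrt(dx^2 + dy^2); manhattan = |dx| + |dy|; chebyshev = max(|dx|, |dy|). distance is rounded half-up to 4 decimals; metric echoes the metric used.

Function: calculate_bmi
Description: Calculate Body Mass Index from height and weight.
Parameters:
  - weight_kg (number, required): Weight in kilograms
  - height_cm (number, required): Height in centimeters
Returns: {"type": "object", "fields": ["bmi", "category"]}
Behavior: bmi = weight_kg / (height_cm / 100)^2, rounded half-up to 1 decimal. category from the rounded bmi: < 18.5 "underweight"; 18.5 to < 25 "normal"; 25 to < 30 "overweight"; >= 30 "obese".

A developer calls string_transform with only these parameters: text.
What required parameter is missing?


Required parameters: text, operation
Provided: text
Missing: operation
operation


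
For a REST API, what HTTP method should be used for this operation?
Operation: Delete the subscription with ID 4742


GET = read, POST = create, PUT = update/replace, DELETE = remove
This operation is a removal.
DELETE


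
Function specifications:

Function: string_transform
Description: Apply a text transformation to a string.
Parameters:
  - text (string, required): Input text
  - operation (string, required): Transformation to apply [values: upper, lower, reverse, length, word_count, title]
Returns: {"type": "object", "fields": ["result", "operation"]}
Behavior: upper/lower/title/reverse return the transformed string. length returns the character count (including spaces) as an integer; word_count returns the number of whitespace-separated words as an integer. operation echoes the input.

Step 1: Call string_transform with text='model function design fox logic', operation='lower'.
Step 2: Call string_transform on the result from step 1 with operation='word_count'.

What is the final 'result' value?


Step 1: string_transform(text='model function design fox logic', operation='lower')
  -> result = 'model function design fox logic'
Step 2: string_transform(text='model function design fox logic', operation='word_count')
  words: model, function, design, fox, logic -> 5
  -> result = 5
5


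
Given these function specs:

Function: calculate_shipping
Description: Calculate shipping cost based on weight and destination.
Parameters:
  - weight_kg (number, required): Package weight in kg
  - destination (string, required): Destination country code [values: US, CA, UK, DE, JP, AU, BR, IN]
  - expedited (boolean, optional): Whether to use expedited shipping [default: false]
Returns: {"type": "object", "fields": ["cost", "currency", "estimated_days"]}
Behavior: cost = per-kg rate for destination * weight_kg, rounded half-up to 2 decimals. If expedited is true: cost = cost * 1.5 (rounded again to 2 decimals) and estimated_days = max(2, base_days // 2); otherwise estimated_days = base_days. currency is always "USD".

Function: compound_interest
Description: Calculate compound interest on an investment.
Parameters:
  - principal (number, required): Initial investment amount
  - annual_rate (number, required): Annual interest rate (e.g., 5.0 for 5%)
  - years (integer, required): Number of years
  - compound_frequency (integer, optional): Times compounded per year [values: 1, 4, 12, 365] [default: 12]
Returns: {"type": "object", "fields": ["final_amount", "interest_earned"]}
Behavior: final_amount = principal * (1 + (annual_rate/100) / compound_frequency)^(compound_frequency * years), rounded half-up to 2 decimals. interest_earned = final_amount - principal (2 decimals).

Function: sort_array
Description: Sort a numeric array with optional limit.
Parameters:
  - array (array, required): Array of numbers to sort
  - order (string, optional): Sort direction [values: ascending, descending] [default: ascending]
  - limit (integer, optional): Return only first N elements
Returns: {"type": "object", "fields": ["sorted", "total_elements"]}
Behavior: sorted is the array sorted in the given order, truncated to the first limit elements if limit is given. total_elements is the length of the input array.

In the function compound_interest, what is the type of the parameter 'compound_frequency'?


The compound_interest spec declares:
  - compound_frequency (integer, optional): Times compounded per year [values: 1, 4, 12, 365] [default: 12]
Type:
integer


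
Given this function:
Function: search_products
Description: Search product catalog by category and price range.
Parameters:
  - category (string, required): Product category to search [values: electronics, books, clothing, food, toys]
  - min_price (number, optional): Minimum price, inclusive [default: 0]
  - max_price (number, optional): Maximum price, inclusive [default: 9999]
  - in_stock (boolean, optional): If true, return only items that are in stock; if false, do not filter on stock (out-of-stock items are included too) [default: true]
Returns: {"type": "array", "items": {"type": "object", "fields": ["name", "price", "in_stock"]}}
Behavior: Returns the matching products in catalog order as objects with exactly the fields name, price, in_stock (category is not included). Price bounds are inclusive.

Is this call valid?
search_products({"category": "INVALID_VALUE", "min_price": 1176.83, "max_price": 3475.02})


Checking parameter values...
Parameter 'category' has value 'INVALID_VALUE' not in allowed: electronics, books, clothing, food, toys
Invalid - 'category' must be one of electronics, books, clothing, food, toys


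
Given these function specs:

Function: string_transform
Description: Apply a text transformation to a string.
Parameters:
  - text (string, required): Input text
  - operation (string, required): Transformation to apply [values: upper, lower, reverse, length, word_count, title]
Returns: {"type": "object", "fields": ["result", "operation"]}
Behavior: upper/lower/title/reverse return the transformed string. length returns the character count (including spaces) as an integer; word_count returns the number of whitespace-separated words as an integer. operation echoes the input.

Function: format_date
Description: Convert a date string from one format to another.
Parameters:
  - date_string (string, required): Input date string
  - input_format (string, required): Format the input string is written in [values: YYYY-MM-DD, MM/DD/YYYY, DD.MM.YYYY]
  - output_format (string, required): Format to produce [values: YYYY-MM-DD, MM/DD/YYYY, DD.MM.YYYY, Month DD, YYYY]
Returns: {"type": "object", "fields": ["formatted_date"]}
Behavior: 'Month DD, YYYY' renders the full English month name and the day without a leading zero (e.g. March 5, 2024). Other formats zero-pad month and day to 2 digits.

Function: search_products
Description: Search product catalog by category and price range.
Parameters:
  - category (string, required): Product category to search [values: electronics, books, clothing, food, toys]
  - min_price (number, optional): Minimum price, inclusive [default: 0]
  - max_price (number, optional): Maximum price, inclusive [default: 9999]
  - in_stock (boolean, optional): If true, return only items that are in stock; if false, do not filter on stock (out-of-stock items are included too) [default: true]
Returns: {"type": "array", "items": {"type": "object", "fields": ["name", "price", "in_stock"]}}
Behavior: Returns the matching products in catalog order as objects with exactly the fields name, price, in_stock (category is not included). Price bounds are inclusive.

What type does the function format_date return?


The format_date spec declares Returns: {"type": "object", "fields": ["formatted_date"]}
Type:
object


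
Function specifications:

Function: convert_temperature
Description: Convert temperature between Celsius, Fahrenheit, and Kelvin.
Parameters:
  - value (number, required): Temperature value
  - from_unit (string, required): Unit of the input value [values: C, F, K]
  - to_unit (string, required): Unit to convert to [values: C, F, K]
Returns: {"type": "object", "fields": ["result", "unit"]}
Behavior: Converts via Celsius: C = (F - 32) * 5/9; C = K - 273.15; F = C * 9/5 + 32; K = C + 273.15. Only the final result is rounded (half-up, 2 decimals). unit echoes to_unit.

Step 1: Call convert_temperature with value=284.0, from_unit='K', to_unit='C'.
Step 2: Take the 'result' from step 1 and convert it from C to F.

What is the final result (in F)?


Step 1: convert_temperature(value=284.0, from_unit=K, to_unit=C)
  To C: 284 - 273.15 = 10.85
  Target is C: 10.85
  Round to 2 decimals: 10.85
  -> result = 10.85 C
Step 2: convert_temperature(value=10.85, from_unit=C, to_unit=F)
  Input already in C: 10.85
  To F: 10.85 * 9/5 + 32 = 51.53
  Round to 2 decimals: 51.53
  -> result = 51.53 F
51.53 F


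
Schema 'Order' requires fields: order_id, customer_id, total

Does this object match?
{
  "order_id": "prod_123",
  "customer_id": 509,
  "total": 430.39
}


Checking required fields... All present.
Valid - all required fields present


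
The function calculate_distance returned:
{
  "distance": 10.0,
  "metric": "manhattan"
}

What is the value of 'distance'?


10.0


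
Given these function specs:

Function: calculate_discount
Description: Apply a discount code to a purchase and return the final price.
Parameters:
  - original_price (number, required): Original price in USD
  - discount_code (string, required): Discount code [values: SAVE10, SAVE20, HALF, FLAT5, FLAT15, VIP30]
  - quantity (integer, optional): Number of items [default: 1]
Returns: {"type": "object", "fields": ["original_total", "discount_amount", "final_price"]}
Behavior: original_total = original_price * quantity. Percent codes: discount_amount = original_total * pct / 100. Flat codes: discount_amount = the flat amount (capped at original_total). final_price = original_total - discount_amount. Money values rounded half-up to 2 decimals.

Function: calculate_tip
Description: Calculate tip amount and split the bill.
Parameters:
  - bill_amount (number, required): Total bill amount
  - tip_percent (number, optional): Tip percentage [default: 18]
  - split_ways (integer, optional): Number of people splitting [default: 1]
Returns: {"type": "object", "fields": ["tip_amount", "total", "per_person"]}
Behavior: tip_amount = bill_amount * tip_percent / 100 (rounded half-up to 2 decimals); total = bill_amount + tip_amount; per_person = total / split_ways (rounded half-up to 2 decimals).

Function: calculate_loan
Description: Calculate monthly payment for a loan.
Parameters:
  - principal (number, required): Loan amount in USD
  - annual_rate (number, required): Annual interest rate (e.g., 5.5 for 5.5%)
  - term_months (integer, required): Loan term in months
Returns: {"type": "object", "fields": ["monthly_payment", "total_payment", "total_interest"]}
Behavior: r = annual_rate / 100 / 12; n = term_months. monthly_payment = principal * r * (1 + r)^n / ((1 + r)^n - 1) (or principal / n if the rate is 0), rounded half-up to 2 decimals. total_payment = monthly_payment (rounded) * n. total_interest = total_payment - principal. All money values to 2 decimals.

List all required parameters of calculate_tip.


Parameters of calculate_tip and their required/optional flag:
  bill_amount: required
  tip_percent: optional
  split_ways: optional
bill_amount


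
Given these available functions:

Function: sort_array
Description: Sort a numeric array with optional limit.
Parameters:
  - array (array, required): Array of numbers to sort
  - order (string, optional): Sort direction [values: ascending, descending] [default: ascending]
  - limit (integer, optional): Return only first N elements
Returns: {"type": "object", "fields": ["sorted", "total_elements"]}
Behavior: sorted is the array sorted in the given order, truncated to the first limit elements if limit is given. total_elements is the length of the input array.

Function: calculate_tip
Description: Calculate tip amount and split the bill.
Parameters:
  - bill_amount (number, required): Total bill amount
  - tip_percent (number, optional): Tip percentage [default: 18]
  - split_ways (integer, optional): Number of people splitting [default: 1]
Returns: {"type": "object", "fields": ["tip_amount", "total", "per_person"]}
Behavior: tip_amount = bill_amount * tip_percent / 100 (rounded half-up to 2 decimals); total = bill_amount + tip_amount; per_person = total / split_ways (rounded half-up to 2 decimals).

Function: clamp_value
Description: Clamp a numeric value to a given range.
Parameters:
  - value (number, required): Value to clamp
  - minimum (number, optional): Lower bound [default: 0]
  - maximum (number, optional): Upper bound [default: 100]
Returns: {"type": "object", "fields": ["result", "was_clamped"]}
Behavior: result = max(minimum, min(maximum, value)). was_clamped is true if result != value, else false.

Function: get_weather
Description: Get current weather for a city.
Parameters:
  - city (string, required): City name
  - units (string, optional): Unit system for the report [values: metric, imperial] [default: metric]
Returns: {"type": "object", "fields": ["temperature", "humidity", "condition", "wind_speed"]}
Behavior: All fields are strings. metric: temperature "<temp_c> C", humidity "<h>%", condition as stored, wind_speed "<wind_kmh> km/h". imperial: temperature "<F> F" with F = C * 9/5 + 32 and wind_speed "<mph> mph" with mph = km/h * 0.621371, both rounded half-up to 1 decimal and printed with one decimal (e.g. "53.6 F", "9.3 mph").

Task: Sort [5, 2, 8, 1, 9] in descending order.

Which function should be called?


The task needs a function whose description is: Sort a numeric array with optional limit.
sort_array


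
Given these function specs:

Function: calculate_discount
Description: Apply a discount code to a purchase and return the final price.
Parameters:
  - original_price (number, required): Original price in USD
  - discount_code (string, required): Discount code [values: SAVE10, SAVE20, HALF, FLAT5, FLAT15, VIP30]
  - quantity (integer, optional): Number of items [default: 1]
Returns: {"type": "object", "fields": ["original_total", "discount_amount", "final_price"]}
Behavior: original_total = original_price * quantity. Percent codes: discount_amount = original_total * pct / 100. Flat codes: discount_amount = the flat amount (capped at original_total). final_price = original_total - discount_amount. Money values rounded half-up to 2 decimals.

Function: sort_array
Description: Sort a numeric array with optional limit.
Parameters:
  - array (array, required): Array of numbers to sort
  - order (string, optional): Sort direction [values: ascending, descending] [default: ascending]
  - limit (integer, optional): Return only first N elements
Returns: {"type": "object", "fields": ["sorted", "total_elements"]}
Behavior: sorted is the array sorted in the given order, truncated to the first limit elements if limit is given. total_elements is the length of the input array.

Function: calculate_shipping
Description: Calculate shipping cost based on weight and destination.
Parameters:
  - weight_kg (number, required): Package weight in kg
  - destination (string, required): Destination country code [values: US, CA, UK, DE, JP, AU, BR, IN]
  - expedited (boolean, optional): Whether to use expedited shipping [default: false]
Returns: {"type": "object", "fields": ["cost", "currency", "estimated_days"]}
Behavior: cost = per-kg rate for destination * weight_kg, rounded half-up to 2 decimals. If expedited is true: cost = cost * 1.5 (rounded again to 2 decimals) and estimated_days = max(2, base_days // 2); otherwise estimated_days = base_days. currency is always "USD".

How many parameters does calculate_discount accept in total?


Parameters of calculate_discount: original_price (required), discount_code (required), quantity (optional)
Total:
3


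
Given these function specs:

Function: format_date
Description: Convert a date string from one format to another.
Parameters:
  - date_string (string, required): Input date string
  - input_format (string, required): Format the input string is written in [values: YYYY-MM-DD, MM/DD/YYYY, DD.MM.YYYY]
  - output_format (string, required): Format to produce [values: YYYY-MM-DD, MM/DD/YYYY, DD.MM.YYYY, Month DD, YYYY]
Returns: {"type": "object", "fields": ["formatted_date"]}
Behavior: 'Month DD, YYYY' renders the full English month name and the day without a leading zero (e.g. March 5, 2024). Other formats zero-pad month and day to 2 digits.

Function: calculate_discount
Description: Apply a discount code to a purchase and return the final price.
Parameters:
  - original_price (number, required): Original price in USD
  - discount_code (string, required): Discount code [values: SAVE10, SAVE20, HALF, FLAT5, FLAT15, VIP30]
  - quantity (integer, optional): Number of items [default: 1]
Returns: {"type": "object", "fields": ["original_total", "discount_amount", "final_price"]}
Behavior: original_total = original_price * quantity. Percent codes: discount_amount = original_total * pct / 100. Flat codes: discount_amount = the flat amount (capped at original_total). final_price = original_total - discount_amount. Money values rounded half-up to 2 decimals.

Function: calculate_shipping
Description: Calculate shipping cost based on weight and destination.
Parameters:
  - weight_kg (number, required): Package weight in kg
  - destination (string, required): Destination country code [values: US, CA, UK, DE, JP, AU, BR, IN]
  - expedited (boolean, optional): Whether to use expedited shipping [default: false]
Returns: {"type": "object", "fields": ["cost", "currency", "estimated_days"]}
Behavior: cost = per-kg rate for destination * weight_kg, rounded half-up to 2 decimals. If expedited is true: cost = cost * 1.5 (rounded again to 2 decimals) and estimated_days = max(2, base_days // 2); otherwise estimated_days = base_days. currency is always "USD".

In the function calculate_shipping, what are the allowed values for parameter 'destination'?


The calculate_shipping spec declares:
  - destination (string, required): Destination country code [values: US, CA, UK, DE, JP, AU, BR, IN]
Allowed values:
US, CA, UK, DE, JP, AU, BR, IN


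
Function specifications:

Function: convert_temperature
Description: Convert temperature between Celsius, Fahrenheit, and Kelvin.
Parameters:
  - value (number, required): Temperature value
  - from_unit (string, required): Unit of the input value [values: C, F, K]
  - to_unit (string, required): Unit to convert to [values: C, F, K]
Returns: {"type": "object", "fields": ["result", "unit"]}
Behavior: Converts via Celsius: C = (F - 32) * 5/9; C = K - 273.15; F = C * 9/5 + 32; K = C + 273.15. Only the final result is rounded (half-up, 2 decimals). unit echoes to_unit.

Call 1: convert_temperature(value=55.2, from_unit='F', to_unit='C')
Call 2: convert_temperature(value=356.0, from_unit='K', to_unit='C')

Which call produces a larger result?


Call 1:
  To C: (55.2 - 32) * 5/9 = 12.888889
  Target is C: 12.888889
  Round to 2 decimals: 12.89
  -> 12.89 C
Call 2:
  To C: 356 - 273.15 = 82.85
  Target is C: 82.85
  Round to 2 decimals: 82.85
  -> 82.85 C
Call 2 (82.85 C)


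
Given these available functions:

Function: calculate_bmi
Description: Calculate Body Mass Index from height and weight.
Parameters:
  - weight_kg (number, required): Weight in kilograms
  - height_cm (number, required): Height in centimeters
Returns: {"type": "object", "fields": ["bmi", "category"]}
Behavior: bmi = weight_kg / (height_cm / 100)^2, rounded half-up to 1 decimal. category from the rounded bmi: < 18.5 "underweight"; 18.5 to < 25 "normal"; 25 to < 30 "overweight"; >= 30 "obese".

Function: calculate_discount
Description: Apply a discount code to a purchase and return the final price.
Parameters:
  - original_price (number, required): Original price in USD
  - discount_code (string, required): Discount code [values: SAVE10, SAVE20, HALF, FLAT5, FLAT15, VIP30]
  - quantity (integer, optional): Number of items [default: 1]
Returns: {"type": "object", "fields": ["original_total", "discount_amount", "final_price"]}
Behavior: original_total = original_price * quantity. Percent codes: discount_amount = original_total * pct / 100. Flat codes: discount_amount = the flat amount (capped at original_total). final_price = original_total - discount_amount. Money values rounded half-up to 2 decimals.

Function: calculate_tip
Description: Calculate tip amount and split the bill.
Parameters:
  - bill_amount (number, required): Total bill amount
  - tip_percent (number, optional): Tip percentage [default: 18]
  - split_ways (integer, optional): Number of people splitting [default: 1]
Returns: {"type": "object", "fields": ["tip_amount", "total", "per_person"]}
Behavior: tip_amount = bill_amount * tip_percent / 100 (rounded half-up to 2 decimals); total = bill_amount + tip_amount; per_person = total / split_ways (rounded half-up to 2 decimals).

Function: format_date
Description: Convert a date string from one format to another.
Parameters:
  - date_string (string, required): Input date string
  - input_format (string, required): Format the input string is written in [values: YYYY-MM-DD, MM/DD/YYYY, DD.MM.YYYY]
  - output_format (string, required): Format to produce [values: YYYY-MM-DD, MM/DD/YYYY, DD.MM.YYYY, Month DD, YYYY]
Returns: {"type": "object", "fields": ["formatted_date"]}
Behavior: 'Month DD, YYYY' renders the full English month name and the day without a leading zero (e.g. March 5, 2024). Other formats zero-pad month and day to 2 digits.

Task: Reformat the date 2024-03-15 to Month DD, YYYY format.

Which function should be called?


The task needs a function whose description is: Convert a date string from one format to another.
format_date
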